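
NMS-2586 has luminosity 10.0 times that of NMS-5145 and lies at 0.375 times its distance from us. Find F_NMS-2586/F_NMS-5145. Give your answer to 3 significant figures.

71.1

F = L/(4πd²), so F_NMS-2586/F_NMS-5145 = (L_NMS-2586/L_NMS-5145) / (d_NMS-2586/d_NMS-5145)²
= 10.0 / (0.375)² = 10.0 / 0.1406 = 71.11.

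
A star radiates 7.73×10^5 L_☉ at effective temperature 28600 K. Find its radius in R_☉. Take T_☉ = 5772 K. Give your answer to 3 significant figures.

35.8 R_☉

R/R_☉ = √(L/L_☉) / (T/T_☉)² = √(7.73×10^5) / (4.955)²
       = 879.2 / 24.55 = 35.81.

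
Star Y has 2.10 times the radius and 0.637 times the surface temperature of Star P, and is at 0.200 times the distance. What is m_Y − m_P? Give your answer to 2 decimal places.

-3.15

L_Y/L_P = (2.10)²(0.637)⁴ = 0.7261.
F_Y/F_P = (L_Y/L_P)/(d_Y/d_P)² = 0.7261/0.04000 = 18.15.
m_Y − m_P = −2.5 log₁₀(18.15) = -3.15.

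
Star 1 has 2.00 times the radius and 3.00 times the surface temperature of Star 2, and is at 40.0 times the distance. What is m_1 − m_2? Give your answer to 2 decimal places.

1.73

L_1/L_2 = (2.00)²(3.00)⁴ = 324.0.
F_1/F_2 = (L_1/L_2)/(d_1/d_2)² = 324.0/1600 = 0.2025.
m_1 − m_2 = −2.5 log₁₀(0.2025) = 1.73.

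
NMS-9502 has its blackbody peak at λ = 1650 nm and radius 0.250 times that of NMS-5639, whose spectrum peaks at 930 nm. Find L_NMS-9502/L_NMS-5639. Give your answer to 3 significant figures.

0.00631

Wien's law gives T ∝ 1/λ_max, so T_NMS-9502/T_NMS-5639 = λ_NMS-5639/λ_NMS-9502 = 930/1650 = 0.5636.
Then L ∝ R²T⁴ gives L_NMS-9502/L_NMS-5639 = (0.250)² × (0.5636)⁴ = 0.06250 × 0.1009 = 0.006308.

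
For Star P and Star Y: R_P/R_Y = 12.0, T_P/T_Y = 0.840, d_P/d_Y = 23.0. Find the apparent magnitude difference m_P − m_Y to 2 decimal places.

2.17

L_P/L_Y = (12.0)²(0.840)⁴ = 71.69.
F_P/F_Y = (L_P/L_Y)/(d_P/d_Y)² = 71.69/529.0 = 0.1355.
m_P − m_Y = −2.5 log₁₀(0.1355) = 2.17.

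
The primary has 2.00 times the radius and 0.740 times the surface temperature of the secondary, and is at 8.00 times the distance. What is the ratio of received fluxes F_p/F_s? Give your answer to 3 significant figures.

L_p/L_s = (R_p/R_s)²(T_p/T_s)⁴ = (2.00)² × (0.740)⁴ = 1.199.
F_p/F_s = (L_p/L_s)/(d_p/d_s)² = 1.199 / (8.00)² = 0.01874.

0.0187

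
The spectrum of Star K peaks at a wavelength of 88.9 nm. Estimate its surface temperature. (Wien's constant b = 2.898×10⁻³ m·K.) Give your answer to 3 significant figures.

T = b/λ_max = 2.898×10⁻³ / (88.9×10⁻⁹) = 3.260×10^4 K.

3.26×10^4 K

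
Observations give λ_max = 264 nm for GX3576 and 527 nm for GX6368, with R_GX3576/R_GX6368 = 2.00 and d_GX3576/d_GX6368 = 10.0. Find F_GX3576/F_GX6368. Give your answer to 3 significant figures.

Wien's law: T_GX3576/T_GX6368 = λ_GX6368/λ_GX3576 = 527/264 = 1.996.
L_GX3576/L_GX6368 = (R_GX3576/R_GX6368)²(T_GX3576/T_GX6368)⁴ = (2.00)²(1.996)⁴ = 63.52.
F_GX3576/F_GX6368 = (L_GX3576/L_GX6368)/(d_GX3576/d_GX6368)² = 63.52/(10.0)² = 0.6352.

0.635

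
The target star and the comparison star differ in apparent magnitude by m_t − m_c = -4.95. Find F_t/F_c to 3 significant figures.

95.5

F_t/F_c = 10^(−(m_t − m_c)/2.5) = 10^(4.95/2.5) = 10^1.980 = 95.50.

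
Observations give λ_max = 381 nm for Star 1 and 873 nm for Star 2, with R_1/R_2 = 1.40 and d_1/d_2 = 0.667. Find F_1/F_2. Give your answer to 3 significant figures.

Wien's law: T_1/T_2 = λ_2/λ_1 = 873/381 = 2.291.
L_1/L_2 = (R_1/R_2)²(T_1/T_2)⁴ = (1.40)²(2.291)⁴ = 54.03.
F_1/F_2 = (L_1/L_2)/(d_1/d_2)² = 54.03/(0.667)² = 121.4.

121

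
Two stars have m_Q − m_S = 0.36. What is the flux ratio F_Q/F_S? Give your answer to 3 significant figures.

0.718

F_Q/F_S = 10^(−(m_Q − m_S)/2.5) = 10^(-0.36/2.5) = 10^-0.144 = 0.7178.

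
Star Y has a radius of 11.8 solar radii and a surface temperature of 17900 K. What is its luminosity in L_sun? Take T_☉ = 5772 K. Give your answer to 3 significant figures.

1.29×10^4 L_sun

L/L_☉ = (R/R_☉)² (T/T_☉)⁴ = (11.8)² × (17900/5772)⁴
       = 139.2 × (3.101)⁴ = 139.2 × 92.49 = 1.288×10^4.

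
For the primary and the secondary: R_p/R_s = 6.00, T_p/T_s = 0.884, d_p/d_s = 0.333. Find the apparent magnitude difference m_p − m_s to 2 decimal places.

-5.74

L_p/L_s = (6.00)²(0.884)⁴ = 21.98.
F_p/F_s = (L_p/L_s)/(d_p/d_s)² = 21.98/0.1109 = 198.3.
m_p − m_s = −2.5 log₁₀(198.3) = -5.74.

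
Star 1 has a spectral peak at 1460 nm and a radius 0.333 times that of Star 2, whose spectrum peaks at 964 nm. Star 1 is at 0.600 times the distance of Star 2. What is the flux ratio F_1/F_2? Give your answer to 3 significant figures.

Wien's law: T_1/T_2 = λ_2/λ_1 = 964/1460 = 0.6603.
L_1/L_2 = (R_1/R_2)²(T_1/T_2)⁴ = (0.333)²(0.6603)⁴ = 0.02108.
F_1/F_2 = (L_1/L_2)/(d_1/d_2)² = 0.02108/(0.600)² = 0.05854.

0.0585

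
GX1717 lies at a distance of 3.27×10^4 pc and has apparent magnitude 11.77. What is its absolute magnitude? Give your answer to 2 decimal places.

-5.80

M = m − 5 log₁₀(d/10 pc) = 11.77 − 5 log₁₀(3.27×10^4/10)
  = 11.77 − 5 × 3.515 = 11.77 − 17.57 = -5.80.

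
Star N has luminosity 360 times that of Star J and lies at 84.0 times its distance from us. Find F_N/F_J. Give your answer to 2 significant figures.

0.051

F = L/(4πd²), so F_N/F_J = (L_N/L_J) / (d_N/d_J)²
= 360 / (84.0)² = 360 / 7056 = 0.05102.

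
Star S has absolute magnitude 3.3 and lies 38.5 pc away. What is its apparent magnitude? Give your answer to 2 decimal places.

m = M + 5 log₁₀(d/10 pc) = 3.3 + 5 log₁₀(38.5/10)
  = 3.3 + 5 × 0.585 = 3.3 + 2.93 = 6.23.

6.23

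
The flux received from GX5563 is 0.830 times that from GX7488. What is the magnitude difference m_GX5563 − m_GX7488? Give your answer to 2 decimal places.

0.20

m_GX5563 − m_GX7488 = −2.5 log₁₀(F_GX5563/F_GX7488) = −2.5 log₁₀(0.830) = −2.5 × (-0.081) = 0.202.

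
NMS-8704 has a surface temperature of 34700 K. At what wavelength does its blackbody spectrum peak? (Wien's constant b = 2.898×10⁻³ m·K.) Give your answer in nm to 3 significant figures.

λ_max = b/T = 2.898×10⁻³ / 34700 = 8.35×10^-8 m = 83.52 nm.

83.5 nm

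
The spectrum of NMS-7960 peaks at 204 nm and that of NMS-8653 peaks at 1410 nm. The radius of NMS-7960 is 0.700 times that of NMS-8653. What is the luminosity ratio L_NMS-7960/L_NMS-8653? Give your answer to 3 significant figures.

Wien's law gives T ∝ 1/λ_max, so T_NMS-7960/T_NMS-8653 = λ_NMS-8653/λ_NMS-7960 = 1410/204 = 6.912.
Then L ∝ R²T⁴ gives L_NMS-7960/L_NMS-8653 = (0.700)² × (6.912)⁴ = 0.4900 × 2282 = 1118.

1.12×10^3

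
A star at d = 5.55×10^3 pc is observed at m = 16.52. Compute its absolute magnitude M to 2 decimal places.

M = m − 5 log₁₀(d/10 pc) = 16.52 − 5 log₁₀(5.55×10^3/10)
  = 16.52 − 5 × 2.744 = 16.52 − 13.72 = 2.80.

2.80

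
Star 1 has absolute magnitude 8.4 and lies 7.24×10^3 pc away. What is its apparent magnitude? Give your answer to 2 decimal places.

m = M + 5 log₁₀(d/10 pc) = 8.4 + 5 log₁₀(7.24×10^3/10)
  = 8.4 + 5 × 2.860 = 8.4 + 14.30 = 22.70.

22.70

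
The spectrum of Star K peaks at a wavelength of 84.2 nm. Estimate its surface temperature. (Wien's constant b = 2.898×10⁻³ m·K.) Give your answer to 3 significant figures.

3.44×10^4 K

T = b/λ_max = 2.898×10⁻³ / (84.2×10⁻⁹) = 3.442×10^4 K.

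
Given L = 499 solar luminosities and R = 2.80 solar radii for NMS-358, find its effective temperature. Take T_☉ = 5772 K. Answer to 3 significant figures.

T/T_☉ = (L/L_☉)^(1/4) / (R/R_☉)^(1/2)
T = 5772 × (499)^(1/4) / √(2.80) = 5772 × 4.726 / 1.673 = 1.630×10^4 K.

1.63×10^4 K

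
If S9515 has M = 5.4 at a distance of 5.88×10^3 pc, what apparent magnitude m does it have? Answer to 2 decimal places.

19.25

m = M + 5 log₁₀(d/10 pc) = 5.4 + 5 log₁₀(5.88×10^3/10)
  = 5.4 + 5 × 2.769 = 5.4 + 13.85 = 19.25.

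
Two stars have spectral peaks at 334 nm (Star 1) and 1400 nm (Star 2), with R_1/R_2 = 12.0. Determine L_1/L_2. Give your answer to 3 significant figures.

4.45×10^4

Wien's law gives T ∝ 1/λ_max, so T_1/T_2 = λ_2/λ_1 = 1400/334 = 4.192.
Then L ∝ R²T⁴ gives L_1/L_2 = (12.0)² × (4.192)⁴ = 144.0 × 308.7 = 4.445×10^4.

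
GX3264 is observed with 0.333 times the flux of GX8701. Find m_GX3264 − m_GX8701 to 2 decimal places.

1.19

m_GX3264 − m_GX8701 = −2.5 log₁₀(F_GX3264/F_GX8701) = −2.5 log₁₀(0.333) = −2.5 × (-0.478) = 1.194.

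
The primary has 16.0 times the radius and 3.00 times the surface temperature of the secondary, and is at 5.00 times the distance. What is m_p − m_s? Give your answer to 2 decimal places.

-7.30

L_p/L_s = (16.0)²(3.00)⁴ = 2.074×10^4.
F_p/F_s = (L_p/L_s)/(d_p/d_s)² = 2.074×10^4/25.00 = 829.4.
m_p − m_s = −2.5 log₁₀(829.4) = -7.30.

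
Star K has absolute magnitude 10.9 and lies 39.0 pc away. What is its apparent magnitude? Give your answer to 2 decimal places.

13.86

m = M + 5 log₁₀(d/10 pc) = 10.9 + 5 log₁₀(39.0/10)
  = 10.9 + 5 × 0.591 = 10.9 + 2.96 = 13.86.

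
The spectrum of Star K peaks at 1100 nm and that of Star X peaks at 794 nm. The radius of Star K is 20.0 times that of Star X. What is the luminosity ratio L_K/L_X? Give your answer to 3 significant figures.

Wien's law gives T ∝ 1/λ_max, so T_K/T_X = λ_X/λ_K = 794/1100 = 0.7218.
Then L ∝ R²T⁴ gives L_K/L_X = (20.0)² × (0.7218)⁴ = 400.0 × 0.2715 = 108.6.

109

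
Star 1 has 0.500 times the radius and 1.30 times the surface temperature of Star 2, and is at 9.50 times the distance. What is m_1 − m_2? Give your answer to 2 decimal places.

5.25

L_1/L_2 = (0.500)²(1.30)⁴ = 0.7140.
F_1/F_2 = (L_1/L_2)/(d_1/d_2)² = 0.7140/90.25 = 0.007912.
m_1 − m_2 = −2.5 log₁₀(0.007912) = 5.25.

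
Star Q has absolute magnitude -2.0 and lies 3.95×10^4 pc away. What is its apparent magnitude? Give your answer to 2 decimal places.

15.98

m = M + 5 log₁₀(d/10 pc) = -2.0 + 5 log₁₀(3.95×10^4/10)
  = -2.0 + 5 × 3.597 = -2.0 + 17.98 = 15.98.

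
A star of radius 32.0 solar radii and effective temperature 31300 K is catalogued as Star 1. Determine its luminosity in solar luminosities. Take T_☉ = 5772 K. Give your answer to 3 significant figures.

L/L_☉ = (R/R_☉)² (T/T_☉)⁴ = (32.0)² × (31300/5772)⁴
       = 1024 × (5.423)⁴ = 1024 × 864.7 = 8.855×10^5.

8.85×10^5 solar luminosities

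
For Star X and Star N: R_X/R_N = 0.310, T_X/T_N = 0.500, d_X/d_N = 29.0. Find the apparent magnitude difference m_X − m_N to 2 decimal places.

12.87

L_X/L_N = (0.310)²(0.500)⁴ = 0.006006.
F_X/F_N = (L_X/L_N)/(d_X/d_N)² = 0.006006/841.0 = 7.142×10^-6.
m_X − m_N = −2.5 log₁₀(7.142×10^-6) = 12.87.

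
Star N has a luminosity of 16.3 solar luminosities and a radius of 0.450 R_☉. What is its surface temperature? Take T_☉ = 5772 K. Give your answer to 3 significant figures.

1.73×10^4 K

T/T_☉ = (L/L_☉)^(1/4) / (R/R_☉)^(1/2)
T = 5772 × (16.3)^(1/4) / √(0.450) = 5772 × 2.009 / 0.6708 = 1.729×10^4 K.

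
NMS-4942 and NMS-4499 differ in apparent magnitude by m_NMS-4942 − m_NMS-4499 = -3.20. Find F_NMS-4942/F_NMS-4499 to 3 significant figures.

F_NMS-4942/F_NMS-4499 = 10^(−(m_NMS-4942 − m_NMS-4499)/2.5) = 10^(3.20/2.5) = 10^1.280 = 19.05.

19.1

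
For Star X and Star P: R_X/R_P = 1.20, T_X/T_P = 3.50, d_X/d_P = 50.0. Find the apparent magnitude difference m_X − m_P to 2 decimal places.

L_X/L_P = (1.20)²(3.50)⁴ = 216.1.
F_X/F_P = (L_X/L_P)/(d_X/d_P)² = 216.1/2500 = 0.08644.
m_X − m_P = −2.5 log₁₀(0.08644) = 2.66.

2.66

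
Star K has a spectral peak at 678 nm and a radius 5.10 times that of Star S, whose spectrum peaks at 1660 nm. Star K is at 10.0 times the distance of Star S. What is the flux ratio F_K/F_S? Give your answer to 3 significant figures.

9.35

Wien's law: T_K/T_S = λ_S/λ_K = 1660/678 = 2.448.
L_K/L_S = (R_K/R_S)²(T_K/T_S)⁴ = (5.10)²(2.448)⁴ = 934.7.
F_K/F_S = (L_K/L_S)/(d_K/d_S)² = 934.7/(10.0)² = 9.347.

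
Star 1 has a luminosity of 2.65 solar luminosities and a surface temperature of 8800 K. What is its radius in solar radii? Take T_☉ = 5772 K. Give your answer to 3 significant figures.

0.700 solar radii

R/R_☉ = √(L/L_☉) / (T/T_☉)² = √(2.65) / (1.525)²
       = 1.628 / 2.324 = 0.7003.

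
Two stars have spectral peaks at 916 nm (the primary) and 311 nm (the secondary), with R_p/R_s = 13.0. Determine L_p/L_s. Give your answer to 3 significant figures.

2.25

Wien's law gives T ∝ 1/λ_max, so T_p/T_s = λ_s/λ_p = 311/916 = 0.3395.
Then L ∝ R²T⁴ gives L_p/L_s = (13.0)² × (0.3395)⁴ = 169.0 × 0.01329 = 2.246.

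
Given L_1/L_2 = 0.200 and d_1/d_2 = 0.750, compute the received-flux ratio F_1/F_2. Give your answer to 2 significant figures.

F = L/(4πd²), so F_1/F_2 = (L_1/L_2) / (d_1/d_2)²
= 0.200 / (0.750)² = 0.200 / 0.5625 = 0.3556.

0.36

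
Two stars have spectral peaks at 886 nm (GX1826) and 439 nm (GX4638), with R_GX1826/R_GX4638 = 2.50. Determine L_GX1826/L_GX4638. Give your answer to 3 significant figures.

0.377

Wien's law gives T ∝ 1/λ_max, so T_GX1826/T_GX4638 = λ_GX4638/λ_GX1826 = 439/886 = 0.4955.
Then L ∝ R²T⁴ gives L_GX1826/L_GX4638 = (2.50)² × (0.4955)⁴ = 6.250 × 0.06027 = 0.3767.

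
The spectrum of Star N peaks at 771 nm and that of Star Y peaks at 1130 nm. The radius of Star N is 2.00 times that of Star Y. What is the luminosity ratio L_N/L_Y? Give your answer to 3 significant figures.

Wien's law gives T ∝ 1/λ_max, so T_N/T_Y = λ_Y/λ_N = 1130/771 = 1.466.
Then L ∝ R²T⁴ gives L_N/L_Y = (2.00)² × (1.466)⁴ = 4.000 × 4.614 = 18.46.

18.5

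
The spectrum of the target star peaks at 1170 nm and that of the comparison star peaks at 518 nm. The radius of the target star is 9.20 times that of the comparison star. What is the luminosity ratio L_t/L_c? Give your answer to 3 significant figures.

Wien's law gives T ∝ 1/λ_max, so T_t/T_c = λ_c/λ_t = 518/1170 = 0.4427.
Then L ∝ R²T⁴ gives L_t/L_c = (9.20)² × (0.4427)⁴ = 84.64 × 0.03842 = 3.252.

3.25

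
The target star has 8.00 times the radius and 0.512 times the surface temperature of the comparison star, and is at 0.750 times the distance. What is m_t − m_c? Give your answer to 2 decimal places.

L_t/L_c = (8.00)²(0.512)⁴ = 4.398.
F_t/F_c = (L_t/L_c)/(d_t/d_c)² = 4.398/0.5625 = 7.819.
m_t − m_c = −2.5 log₁₀(7.819) = -2.23.

-2.23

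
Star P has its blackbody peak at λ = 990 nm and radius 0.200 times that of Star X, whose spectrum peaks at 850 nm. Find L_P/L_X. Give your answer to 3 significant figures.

Wien's law gives T ∝ 1/λ_max, so T_P/T_X = λ_X/λ_P = 850/990 = 0.8586.
Then L ∝ R²T⁴ gives L_P/L_X = (0.200)² × (0.8586)⁴ = 0.04000 × 0.5434 = 0.02174.

0.0217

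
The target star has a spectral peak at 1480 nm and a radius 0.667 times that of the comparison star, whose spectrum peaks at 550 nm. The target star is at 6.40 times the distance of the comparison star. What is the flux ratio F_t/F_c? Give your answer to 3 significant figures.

2.07×10^-4

Wien's law: T_t/T_c = λ_c/λ_t = 550/1480 = 0.3716.
L_t/L_c = (R_t/R_c)²(T_t/T_c)⁴ = (0.667)²(0.3716)⁴ = 0.008485.
F_t/F_c = (L_t/L_c)/(d_t/d_c)² = 0.008485/(6.40)² = 2.072×10^-4.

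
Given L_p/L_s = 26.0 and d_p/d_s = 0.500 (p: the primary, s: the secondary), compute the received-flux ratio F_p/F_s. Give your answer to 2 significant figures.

F = L/(4πd²), so F_p/F_s = (L_p/L_s) / (d_p/d_s)²
= 26.0 / (0.500)² = 26.0 / 0.2500 = 104.0.

1.0×10^2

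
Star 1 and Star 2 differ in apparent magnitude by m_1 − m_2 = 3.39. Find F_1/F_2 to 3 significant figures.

0.0441

F_1/F_2 = 10^(−(m_1 − m_2)/2.5) = 10^(-3.39/2.5) = 10^-1.356 = 0.04406.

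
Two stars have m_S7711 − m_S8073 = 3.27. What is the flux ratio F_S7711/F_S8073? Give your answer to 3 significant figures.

F_S7711/F_S8073 = 10^(−(m_S7711 − m_S8073)/2.5) = 10^(-3.27/2.5) = 10^-1.308 = 0.04920.

0.0492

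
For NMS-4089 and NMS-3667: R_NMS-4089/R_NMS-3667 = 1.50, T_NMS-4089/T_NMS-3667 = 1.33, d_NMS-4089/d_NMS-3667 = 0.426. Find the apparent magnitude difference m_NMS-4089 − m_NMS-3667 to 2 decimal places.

-3.97

L_NMS-4089/L_NMS-3667 = (1.50)²(1.33)⁴ = 7.040.
F_NMS-4089/F_NMS-3667 = (L_NMS-4089/L_NMS-3667)/(d_NMS-4089/d_NMS-3667)² = 7.040/0.1815 = 38.79.
m_NMS-4089 − m_NMS-3667 = −2.5 log₁₀(38.79) = -3.97.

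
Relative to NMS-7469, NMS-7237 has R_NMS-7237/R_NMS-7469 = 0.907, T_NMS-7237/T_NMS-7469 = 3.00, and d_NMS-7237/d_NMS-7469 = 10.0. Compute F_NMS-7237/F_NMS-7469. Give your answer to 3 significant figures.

0.666

L_NMS-7237/L_NMS-7469 = (R_NMS-7237/R_NMS-7469)²(T_NMS-7237/T_NMS-7469)⁴ = (0.907)² × (3.00)⁴ = 66.63.
F_NMS-7237/F_NMS-7469 = (L_NMS-7237/L_NMS-7469)/(d_NMS-7237/d_NMS-7469)² = 66.63 / (10.0)² = 0.6663.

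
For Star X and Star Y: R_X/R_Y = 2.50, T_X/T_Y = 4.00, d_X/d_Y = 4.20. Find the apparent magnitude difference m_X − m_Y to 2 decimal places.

L_X/L_Y = (2.50)²(4.00)⁴ = 1600.
F_X/F_Y = (L_X/L_Y)/(d_X/d_Y)² = 1600/17.64 = 90.70.
m_X − m_Y = −2.5 log₁₀(90.70) = -4.89.

-4.89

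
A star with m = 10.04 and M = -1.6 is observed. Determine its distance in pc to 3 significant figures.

m − M = 5 log₁₀(d/10 pc)
10.04 − (-1.6) = 11.64 = 5 log₁₀(d/10)
d = 10 × 10^(11.64/5) = 10 × 10^2.328 = 2128 pc.

2.13×10^3 pc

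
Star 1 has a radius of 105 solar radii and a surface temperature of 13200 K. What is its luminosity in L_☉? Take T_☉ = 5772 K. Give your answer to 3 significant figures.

3.02×10^5 L_☉

L/L_☉ = (R/R_☉)² (T/T_☉)⁴ = (105)² × (13200/5772)⁴
       = 1.102×10^4 × (2.287)⁴ = 1.102×10^4 × 27.35 = 3.016×10^5.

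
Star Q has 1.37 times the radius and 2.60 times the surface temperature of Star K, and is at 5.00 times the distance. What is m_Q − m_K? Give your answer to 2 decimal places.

-1.34

L_Q/L_K = (1.37)²(2.60)⁴ = 85.77.
F_Q/F_K = (L_Q/L_K)/(d_Q/d_K)² = 85.77/25.00 = 3.431.
m_Q − m_K = −2.5 log₁₀(3.431) = -1.34.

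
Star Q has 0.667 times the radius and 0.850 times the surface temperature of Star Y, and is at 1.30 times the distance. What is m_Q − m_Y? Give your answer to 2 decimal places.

2.15

L_Q/L_Y = (0.667)²(0.850)⁴ = 0.2322.
F_Q/F_Y = (L_Q/L_Y)/(d_Q/d_Y)² = 0.2322/1.690 = 0.1374.
m_Q − m_Y = −2.5 log₁₀(0.1374) = 2.15.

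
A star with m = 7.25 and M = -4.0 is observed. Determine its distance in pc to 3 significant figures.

m − M = 5 log₁₀(d/10 pc)
7.25 − (-4.0) = 11.25 = 5 log₁₀(d/10)
d = 10 × 10^(11.25/5) = 10 × 10^2.250 = 1778 pc.

1.78×10^3 pc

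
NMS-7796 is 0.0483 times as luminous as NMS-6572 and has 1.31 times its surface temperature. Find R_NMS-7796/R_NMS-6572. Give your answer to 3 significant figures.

L ∝ R²T⁴ gives R ∝ √L / T², so
R_NMS-7796/R_NMS-6572 = √(0.0483) / (1.31)² = 0.2198 / 1.716 = 0.1281.

0.128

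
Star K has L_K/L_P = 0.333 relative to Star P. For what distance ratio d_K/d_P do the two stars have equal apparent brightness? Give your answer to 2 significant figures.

0.58

Equal flux requires L_K/d_K² = L_P/d_P², so d_K/d_P = √(L_K/L_P)
= √(0.333) = 0.5771.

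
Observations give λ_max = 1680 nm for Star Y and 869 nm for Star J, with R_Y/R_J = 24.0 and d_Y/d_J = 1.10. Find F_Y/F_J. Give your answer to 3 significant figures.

Wien's law: T_Y/T_J = λ_J/λ_Y = 869/1680 = 0.5173.
L_Y/L_J = (R_Y/R_J)²(T_Y/T_J)⁴ = (24.0)²(0.5173)⁴ = 41.23.
F_Y/F_J = (L_Y/L_J)/(d_Y/d_J)² = 41.23/(1.10)² = 34.08.

34.1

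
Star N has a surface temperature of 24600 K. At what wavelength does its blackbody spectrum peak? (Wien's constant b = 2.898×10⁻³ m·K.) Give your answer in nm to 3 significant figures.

λ_max = b/T = 2.898×10⁻³ / 24600 = 1.18×10^-7 m = 117.8 nm.

118 nm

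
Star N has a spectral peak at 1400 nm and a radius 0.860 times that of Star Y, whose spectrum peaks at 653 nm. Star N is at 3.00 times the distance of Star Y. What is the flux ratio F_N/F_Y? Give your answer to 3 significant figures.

Wien's law: T_N/T_Y = λ_Y/λ_N = 653/1400 = 0.4664.
L_N/L_Y = (R_N/R_Y)²(T_N/T_Y)⁴ = (0.860)²(0.4664)⁴ = 0.03501.
F_N/F_Y = (L_N/L_Y)/(d_N/d_Y)² = 0.03501/(3.00)² = 0.003890.

0.00389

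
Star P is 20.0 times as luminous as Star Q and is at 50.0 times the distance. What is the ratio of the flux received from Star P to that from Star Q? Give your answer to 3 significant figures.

0.00800

F = L/(4πd²), so F_P/F_Q = (L_P/L_Q) / (d_P/d_Q)²
= 20.0 / (50.0)² = 20.0 / 2500 = 0.008000.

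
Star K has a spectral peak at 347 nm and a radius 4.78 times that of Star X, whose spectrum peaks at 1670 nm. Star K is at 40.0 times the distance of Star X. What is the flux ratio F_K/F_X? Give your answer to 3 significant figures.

Wien's law: T_K/T_X = λ_X/λ_K = 1670/347 = 4.813.
L_K/L_X = (R_K/R_X)²(T_K/T_X)⁴ = (4.78)²(4.813)⁴ = 1.226×10^4.
F_K/F_X = (L_K/L_X)/(d_K/d_X)² = 1.226×10^4/(40.0)² = 7.661.

7.66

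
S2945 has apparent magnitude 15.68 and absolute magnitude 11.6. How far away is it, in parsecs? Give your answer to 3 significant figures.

m − M = 5 log₁₀(d/10 pc)
15.68 − (11.6) = 4.08 = 5 log₁₀(d/10)
d = 10 × 10^(4.08/5) = 10 × 10^0.816 = 65.46 pc.

65.5 pc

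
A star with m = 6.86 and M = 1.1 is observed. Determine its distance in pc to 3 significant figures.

m − M = 5 log₁₀(d/10 pc)
6.86 − (1.1) = 5.76 = 5 log₁₀(d/10)
d = 10 × 10^(5.76/5) = 10 × 10^1.152 = 141.9 pc.

142 pc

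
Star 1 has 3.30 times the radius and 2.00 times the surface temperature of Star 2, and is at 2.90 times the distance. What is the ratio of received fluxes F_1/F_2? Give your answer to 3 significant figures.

20.7

L_1/L_2 = (R_1/R_2)²(T_1/T_2)⁴ = (3.30)² × (2.00)⁴ = 174.2.
F_1/F_2 = (L_1/L_2)/(d_1/d_2)² = 174.2 / (2.90)² = 20.72.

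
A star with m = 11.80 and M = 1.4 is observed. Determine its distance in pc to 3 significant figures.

m − M = 5 log₁₀(d/10 pc)
11.80 − (1.4) = 10.40 = 5 log₁₀(d/10)
d = 10 × 10^(10.40/5) = 10 × 10^2.080 = 1202 pc.

1.20×10^3 pc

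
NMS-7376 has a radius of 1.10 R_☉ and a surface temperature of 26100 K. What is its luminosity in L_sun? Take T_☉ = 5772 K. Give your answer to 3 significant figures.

506 L_sun

L/L_☉ = (R/R_☉)² (T/T_☉)⁴ = (1.10)² × (26100/5772)⁴
       = 1.210 × (4.522)⁴ = 1.210 × 418.1 = 505.9.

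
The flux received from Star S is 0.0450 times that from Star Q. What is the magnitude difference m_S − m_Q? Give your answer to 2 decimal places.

m_S − m_Q = −2.5 log₁₀(F_S/F_Q) = −2.5 log₁₀(0.0450) = −2.5 × (-1.347) = 3.367.

3.37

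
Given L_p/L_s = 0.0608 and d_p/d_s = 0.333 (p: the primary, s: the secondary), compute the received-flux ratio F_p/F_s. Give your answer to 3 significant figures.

F = L/(4πd²), so F_p/F_s = (L_p/L_s) / (d_p/d_s)²
= 0.0608 / (0.333)² = 0.0608 / 0.1109 = 0.5483.

0.548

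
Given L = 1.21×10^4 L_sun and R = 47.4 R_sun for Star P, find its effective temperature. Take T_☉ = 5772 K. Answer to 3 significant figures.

T/T_☉ = (L/L_☉)^(1/4) / (R/R_☉)^(1/2)
T = 5772 × (1.21×10^4)^(1/4) / √(47.4) = 5772 × 10.49 / 6.885 = 8793 K.

8.79×10^3 K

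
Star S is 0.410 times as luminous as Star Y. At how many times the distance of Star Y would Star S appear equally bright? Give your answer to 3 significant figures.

0.640

Equal flux requires L_S/d_S² = L_Y/d_Y², so d_S/d_Y = √(L_S/L_Y)
= √(0.410) = 0.6403.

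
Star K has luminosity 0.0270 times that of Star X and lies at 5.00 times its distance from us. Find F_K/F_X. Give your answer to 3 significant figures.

0.00108

F = L/(4πd²), so F_K/F_X = (L_K/L_X) / (d_K/d_X)²
= 0.0270 / (5.00)² = 0.0270 / 25.00 = 0.001080.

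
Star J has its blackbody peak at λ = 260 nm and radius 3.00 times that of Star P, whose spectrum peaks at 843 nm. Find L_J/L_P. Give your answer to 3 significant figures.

Wien's law gives T ∝ 1/λ_max, so T_J/T_P = λ_P/λ_J = 843/260 = 3.242.
Then L ∝ R²T⁴ gives L_J/L_P = (3.00)² × (3.242)⁴ = 9.000 × 110.5 = 994.6.

995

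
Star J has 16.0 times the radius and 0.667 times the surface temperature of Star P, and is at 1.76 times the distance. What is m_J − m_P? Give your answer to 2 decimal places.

L_J/L_P = (16.0)²(0.667)⁴ = 50.67.
F_J/F_P = (L_J/L_P)/(d_J/d_P)² = 50.67/3.098 = 16.36.
m_J − m_P = −2.5 log₁₀(16.36) = -3.03.

-3.03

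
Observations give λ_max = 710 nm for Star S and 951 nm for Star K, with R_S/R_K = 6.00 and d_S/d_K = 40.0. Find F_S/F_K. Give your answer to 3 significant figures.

Wien's law: T_S/T_K = λ_K/λ_S = 951/710 = 1.339.
L_S/L_K = (R_S/R_K)²(T_S/T_K)⁴ = (6.00)²(1.339)⁴ = 115.9.
F_S/F_K = (L_S/L_K)/(d_S/d_K)² = 115.9/(40.0)² = 0.07242.

0.0724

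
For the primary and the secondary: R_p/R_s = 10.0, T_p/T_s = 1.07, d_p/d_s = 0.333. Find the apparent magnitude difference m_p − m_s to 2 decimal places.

-7.68

L_p/L_s = (10.0)²(1.07)⁴ = 131.1.
F_p/F_s = (L_p/L_s)/(d_p/d_s)² = 131.1/0.1109 = 1182.
m_p − m_s = −2.5 log₁₀(1182) = -7.68.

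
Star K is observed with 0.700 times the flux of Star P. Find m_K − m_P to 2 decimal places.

m_K − m_P = −2.5 log₁₀(F_K/F_P) = −2.5 log₁₀(0.700) = −2.5 × (-0.155) = 0.387.

0.39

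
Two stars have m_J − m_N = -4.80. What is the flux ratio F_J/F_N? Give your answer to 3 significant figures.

F_J/F_N = 10^(−(m_J − m_N)/2.5) = 10^(4.80/2.5) = 10^1.920 = 83.18.

83.2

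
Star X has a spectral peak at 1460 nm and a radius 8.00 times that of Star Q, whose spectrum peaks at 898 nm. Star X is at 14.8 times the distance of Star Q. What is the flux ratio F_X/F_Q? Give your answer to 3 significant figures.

0.0418

Wien's law: T_X/T_Q = λ_Q/λ_X = 898/1460 = 0.6151.
L_X/L_Q = (R_X/R_Q)²(T_X/T_Q)⁴ = (8.00)²(0.6151)⁴ = 9.160.
F_X/F_Q = (L_X/L_Q)/(d_X/d_Q)² = 9.160/(14.8)² = 0.04182.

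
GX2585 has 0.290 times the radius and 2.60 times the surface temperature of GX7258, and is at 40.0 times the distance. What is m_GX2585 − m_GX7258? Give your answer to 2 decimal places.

L_GX2585/L_GX7258 = (0.290)²(2.60)⁴ = 3.843.
F_GX2585/F_GX7258 = (L_GX2585/L_GX7258)/(d_GX2585/d_GX7258)² = 3.843/1600 = 0.002402.
m_GX2585 − m_GX7258 = −2.5 log₁₀(0.002402) = 6.55.

6.55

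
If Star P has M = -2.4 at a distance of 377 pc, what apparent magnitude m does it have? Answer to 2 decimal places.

m = M + 5 log₁₀(d/10 pc) = -2.4 + 5 log₁₀(377/10)
  = -2.4 + 5 × 1.576 = -2.4 + 7.88 = 5.48.

5.48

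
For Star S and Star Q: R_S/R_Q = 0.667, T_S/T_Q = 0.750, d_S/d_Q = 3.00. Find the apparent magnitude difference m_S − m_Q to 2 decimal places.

L_S/L_Q = (0.667)²(0.750)⁴ = 0.1408.
F_S/F_Q = (L_S/L_Q)/(d_S/d_Q)² = 0.1408/9.000 = 0.01564.
m_S − m_Q = −2.5 log₁₀(0.01564) = 4.51.

4.51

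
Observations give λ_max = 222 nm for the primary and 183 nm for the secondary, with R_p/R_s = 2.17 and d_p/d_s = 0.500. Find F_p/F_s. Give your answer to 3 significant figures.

Wien's law: T_p/T_s = λ_s/λ_p = 183/222 = 0.8243.
L_p/L_s = (R_p/R_s)²(T_p/T_s)⁴ = (2.17)²(0.8243)⁴ = 2.174.
F_p/F_s = (L_p/L_s)/(d_p/d_s)² = 2.174/(0.500)² = 8.697.

8.70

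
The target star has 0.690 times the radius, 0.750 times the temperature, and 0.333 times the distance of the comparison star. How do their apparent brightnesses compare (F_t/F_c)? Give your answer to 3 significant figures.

1.36

L_t/L_c = (R_t/R_c)²(T_t/T_c)⁴ = (0.690)² × (0.750)⁴ = 0.1506.
F_t/F_c = (L_t/L_c)/(d_t/d_c)² = 0.1506 / (0.333)² = 1.358.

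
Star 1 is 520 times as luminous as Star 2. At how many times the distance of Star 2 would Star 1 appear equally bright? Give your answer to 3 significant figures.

Equal flux requires L_1/d_1² = L_2/d_2², so d_1/d_2 = √(L_1/L_2)
= √(520) = 22.80.

22.8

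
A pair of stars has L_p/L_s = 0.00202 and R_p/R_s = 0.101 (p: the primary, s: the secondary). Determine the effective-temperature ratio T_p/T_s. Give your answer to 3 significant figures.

L ∝ R²T⁴ gives T ∝ (L/R²)^(1/4), so
T_p/T_s = (0.00202 / 0.101²)^(1/4) = (0.1980)^(1/4) = 0.6671.

0.667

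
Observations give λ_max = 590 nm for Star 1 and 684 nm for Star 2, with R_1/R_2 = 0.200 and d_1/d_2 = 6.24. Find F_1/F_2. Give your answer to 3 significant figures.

0.00186

Wien's law: T_1/T_2 = λ_2/λ_1 = 684/590 = 1.159.
L_1/L_2 = (R_1/R_2)²(T_1/T_2)⁴ = (0.200)²(1.159)⁴ = 0.07226.
F_1/F_2 = (L_1/L_2)/(d_1/d_2)² = 0.07226/(6.24)² = 0.001856.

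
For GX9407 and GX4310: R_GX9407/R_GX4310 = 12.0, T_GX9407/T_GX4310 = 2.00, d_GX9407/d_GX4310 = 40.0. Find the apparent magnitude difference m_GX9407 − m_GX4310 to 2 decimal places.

-0.40

L_GX9407/L_GX4310 = (12.0)²(2.00)⁴ = 2304.
F_GX9407/F_GX4310 = (L_GX9407/L_GX4310)/(d_GX9407/d_GX4310)² = 2304/1600 = 1.440.
m_GX9407 − m_GX4310 = −2.5 log₁₀(1.440) = -0.40.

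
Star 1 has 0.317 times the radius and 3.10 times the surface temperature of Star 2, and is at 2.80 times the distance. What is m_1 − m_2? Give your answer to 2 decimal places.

L_1/L_2 = (0.317)²(3.10)⁴ = 9.280.
F_1/F_2 = (L_1/L_2)/(d_1/d_2)² = 9.280/7.840 = 1.184.
m_1 − m_2 = −2.5 log₁₀(1.184) = -0.18.

-0.18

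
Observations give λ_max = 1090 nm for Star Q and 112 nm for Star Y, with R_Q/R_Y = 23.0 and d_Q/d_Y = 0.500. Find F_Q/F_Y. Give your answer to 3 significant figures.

0.236

Wien's law: T_Q/T_Y = λ_Y/λ_Q = 112/1090 = 0.1028.
L_Q/L_Y = (R_Q/R_Y)²(T_Q/T_Y)⁴ = (23.0)²(0.1028)⁴ = 0.05897.
F_Q/F_Y = (L_Q/L_Y)/(d_Q/d_Y)² = 0.05897/(0.500)² = 0.2359.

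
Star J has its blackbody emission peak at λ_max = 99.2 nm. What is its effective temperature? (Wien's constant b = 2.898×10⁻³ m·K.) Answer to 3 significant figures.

2.92×10^4 K

T = b/λ_max = 2.898×10⁻³ / (99.2×10⁻⁹) = 2.921×10^4 K.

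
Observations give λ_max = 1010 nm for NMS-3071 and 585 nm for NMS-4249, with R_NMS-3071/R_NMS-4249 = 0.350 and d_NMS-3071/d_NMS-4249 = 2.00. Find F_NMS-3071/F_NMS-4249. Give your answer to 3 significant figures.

Wien's law: T_NMS-3071/T_NMS-4249 = λ_NMS-4249/λ_NMS-3071 = 585/1010 = 0.5792.
L_NMS-3071/L_NMS-4249 = (R_NMS-3071/R_NMS-4249)²(T_NMS-3071/T_NMS-4249)⁴ = (0.350)²(0.5792)⁴ = 0.01379.
F_NMS-3071/F_NMS-4249 = (L_NMS-3071/L_NMS-4249)/(d_NMS-3071/d_NMS-4249)² = 0.01379/(2.00)² = 0.003447.

0.00345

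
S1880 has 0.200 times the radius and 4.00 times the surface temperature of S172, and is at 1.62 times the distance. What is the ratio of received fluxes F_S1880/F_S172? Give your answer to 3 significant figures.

L_S1880/L_S172 = (R_S1880/R_S172)²(T_S1880/T_S172)⁴ = (0.200)² × (4.00)⁴ = 10.24.
F_S1880/F_S172 = (L_S1880/L_S172)/(d_S1880/d_S172)² = 10.24 / (1.62)² = 3.902.

3.90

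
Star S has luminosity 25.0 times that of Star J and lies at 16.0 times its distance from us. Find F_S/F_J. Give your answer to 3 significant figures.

0.0977

F = L/(4πd²), so F_S/F_J = (L_S/L_J) / (d_S/d_J)²
= 25.0 / (16.0)² = 25.0 / 256.0 = 0.09766.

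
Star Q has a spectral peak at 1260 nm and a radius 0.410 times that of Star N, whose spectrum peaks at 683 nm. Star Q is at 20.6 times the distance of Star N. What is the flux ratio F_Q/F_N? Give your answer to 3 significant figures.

3.42×10^-5

Wien's law: T_Q/T_N = λ_N/λ_Q = 683/1260 = 0.5421.
L_Q/L_N = (R_Q/R_N)²(T_Q/T_N)⁴ = (0.410)²(0.5421)⁴ = 0.01451.
F_Q/F_N = (L_Q/L_N)/(d_Q/d_N)² = 0.01451/(20.6)² = 3.420×10^-5.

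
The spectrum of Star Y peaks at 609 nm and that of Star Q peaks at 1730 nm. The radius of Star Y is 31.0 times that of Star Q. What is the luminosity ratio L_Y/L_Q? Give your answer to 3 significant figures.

6.26×10^4

Wien's law gives T ∝ 1/λ_max, so T_Y/T_Q = λ_Q/λ_Y = 1730/609 = 2.841.
Then L ∝ R²T⁴ gives L_Y/L_Q = (31.0)² × (2.841)⁴ = 961.0 × 65.12 = 6.258×10^4.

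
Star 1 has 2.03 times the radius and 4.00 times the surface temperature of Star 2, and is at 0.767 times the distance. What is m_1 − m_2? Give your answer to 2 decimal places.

L_1/L_2 = (2.03)²(4.00)⁴ = 1055.
F_1/F_2 = (L_1/L_2)/(d_1/d_2)² = 1055/0.5883 = 1793.
m_1 − m_2 = −2.5 log₁₀(1793) = -8.13.

-8.13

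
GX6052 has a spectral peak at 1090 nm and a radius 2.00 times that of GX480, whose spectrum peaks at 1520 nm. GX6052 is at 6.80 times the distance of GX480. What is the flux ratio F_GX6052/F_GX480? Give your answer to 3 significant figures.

0.327

Wien's law: T_GX6052/T_GX480 = λ_GX480/λ_GX6052 = 1520/1090 = 1.394.
L_GX6052/L_GX480 = (R_GX6052/R_GX480)²(T_GX6052/T_GX480)⁴ = (2.00)²(1.394)⁴ = 15.13.
F_GX6052/F_GX480 = (L_GX6052/L_GX480)/(d_GX6052/d_GX480)² = 15.13/(6.80)² = 0.3271.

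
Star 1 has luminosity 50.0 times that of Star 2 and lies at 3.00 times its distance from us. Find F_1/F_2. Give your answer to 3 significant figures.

F = L/(4πd²), so F_1/F_2 = (L_1/L_2) / (d_1/d_2)²
= 50.0 / (3.00)² = 50.0 / 9.000 = 5.556.

5.56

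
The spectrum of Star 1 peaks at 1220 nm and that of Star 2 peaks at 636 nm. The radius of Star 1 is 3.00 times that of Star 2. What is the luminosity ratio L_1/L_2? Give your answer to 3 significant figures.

0.665

Wien's law gives T ∝ 1/λ_max, so T_1/T_2 = λ_2/λ_1 = 636/1220 = 0.5213.
Then L ∝ R²T⁴ gives L_1/L_2 = (3.00)² × (0.5213)⁴ = 9.000 × 0.07386 = 0.6647.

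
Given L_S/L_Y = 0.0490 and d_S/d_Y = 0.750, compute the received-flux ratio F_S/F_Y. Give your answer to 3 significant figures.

F = L/(4πd²), so F_S/F_Y = (L_S/L_Y) / (d_S/d_Y)²
= 0.0490 / (0.750)² = 0.0490 / 0.5625 = 0.08711.

0.0871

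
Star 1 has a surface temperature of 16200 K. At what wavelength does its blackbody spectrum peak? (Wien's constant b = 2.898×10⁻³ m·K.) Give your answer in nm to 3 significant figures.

λ_max = b/T = 2.898×10⁻³ / 16200 = 1.79×10^-7 m = 178.9 nm.

179 nm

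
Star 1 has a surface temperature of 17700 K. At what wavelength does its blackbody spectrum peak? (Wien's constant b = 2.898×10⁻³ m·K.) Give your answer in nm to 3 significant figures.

λ_max = b/T = 2.898×10⁻³ / 17700 = 1.64×10^-7 m = 163.7 nm.

164 nm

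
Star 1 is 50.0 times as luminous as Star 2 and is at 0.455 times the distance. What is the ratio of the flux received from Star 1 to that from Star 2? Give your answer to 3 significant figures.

242

F = L/(4πd²), so F_1/F_2 = (L_1/L_2) / (d_1/d_2)²
= 50.0 / (0.455)² = 50.0 / 0.2070 = 241.5.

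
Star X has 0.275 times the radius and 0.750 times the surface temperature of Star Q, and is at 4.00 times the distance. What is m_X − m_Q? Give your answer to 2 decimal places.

L_X/L_Q = (0.275)²(0.750)⁴ = 0.02393.
F_X/F_Q = (L_X/L_Q)/(d_X/d_Q)² = 0.02393/16.00 = 0.001496.
m_X − m_Q = −2.5 log₁₀(0.001496) = 7.06.

7.06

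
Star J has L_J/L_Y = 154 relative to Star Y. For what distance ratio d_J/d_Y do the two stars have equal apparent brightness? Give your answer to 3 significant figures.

Equal flux requires L_J/d_J² = L_Y/d_Y², so d_J/d_Y = √(L_J/L_Y)
= √(154) = 12.41.

12.4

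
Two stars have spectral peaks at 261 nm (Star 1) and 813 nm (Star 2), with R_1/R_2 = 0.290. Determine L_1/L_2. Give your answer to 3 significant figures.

7.92

Wien's law gives T ∝ 1/λ_max, so T_1/T_2 = λ_2/λ_1 = 813/261 = 3.115.
Then L ∝ R²T⁴ gives L_1/L_2 = (0.290)² × (3.115)⁴ = 0.08410 × 94.15 = 7.918.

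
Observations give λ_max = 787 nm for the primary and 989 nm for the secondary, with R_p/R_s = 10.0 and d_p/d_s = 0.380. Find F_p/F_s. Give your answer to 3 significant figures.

1.73×10^3

Wien's law: T_p/T_s = λ_s/λ_p = 989/787 = 1.257.
L_p/L_s = (R_p/R_s)²(T_p/T_s)⁴ = (10.0)²(1.257)⁴ = 249.4.
F_p/F_s = (L_p/L_s)/(d_p/d_s)² = 249.4/(0.380)² = 1727.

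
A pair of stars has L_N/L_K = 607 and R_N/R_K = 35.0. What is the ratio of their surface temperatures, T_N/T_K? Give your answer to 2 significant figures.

0.84

L ∝ R²T⁴ gives T ∝ (L/R²)^(1/4), so
T_N/T_K = (607 / 35.0²)^(1/4) = (0.4955)^(1/4) = 0.8390.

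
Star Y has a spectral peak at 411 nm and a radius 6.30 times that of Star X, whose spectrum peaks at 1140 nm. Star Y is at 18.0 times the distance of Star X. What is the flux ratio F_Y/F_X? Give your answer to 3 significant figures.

Wien's law: T_Y/T_X = λ_X/λ_Y = 1140/411 = 2.774.
L_Y/L_X = (R_Y/R_X)²(T_Y/T_X)⁴ = (6.30)²(2.774)⁴ = 2349.
F_Y/F_X = (L_Y/L_X)/(d_Y/d_X)² = 2349/(18.0)² = 7.251.

7.25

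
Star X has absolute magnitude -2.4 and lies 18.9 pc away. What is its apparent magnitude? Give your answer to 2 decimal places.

-1.02

m = M + 5 log₁₀(d/10 pc) = -2.4 + 5 log₁₀(18.9/10)
  = -2.4 + 5 × 0.276 = -2.4 + 1.38 = -1.02.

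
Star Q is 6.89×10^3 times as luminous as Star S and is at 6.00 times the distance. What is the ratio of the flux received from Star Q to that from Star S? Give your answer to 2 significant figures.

1.9×10^2

F = L/(4πd²), so F_Q/F_S = (L_Q/L_S) / (d_Q/d_S)²
= 6.89×10^3 / (6.00)² = 6.89×10^3 / 36.00 = 191.4.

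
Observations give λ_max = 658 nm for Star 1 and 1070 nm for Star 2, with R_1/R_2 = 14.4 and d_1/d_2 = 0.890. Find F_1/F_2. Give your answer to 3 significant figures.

Wien's law: T_1/T_2 = λ_2/λ_1 = 1070/658 = 1.626.
L_1/L_2 = (R_1/R_2)²(T_1/T_2)⁴ = (14.4)²(1.626)⁴ = 1450.
F_1/F_2 = (L_1/L_2)/(d_1/d_2)² = 1450/(0.890)² = 1831.

1.83×10^3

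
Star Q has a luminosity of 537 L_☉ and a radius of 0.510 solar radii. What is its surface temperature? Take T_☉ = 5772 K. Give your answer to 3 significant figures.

3.89×10^4 K

T/T_☉ = (L/L_☉)^(1/4) / (R/R_☉)^(1/2)
T = 5772 × (537)^(1/4) / √(0.510) = 5772 × 4.814 / 0.7141 = 3.891×10^4 K.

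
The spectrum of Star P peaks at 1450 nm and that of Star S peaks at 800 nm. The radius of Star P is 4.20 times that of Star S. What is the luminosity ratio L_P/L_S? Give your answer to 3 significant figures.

Wien's law gives T ∝ 1/λ_max, so T_P/T_S = λ_S/λ_P = 800/1450 = 0.5517.
Then L ∝ R²T⁴ gives L_P/L_S = (4.20)² × (0.5517)⁴ = 17.64 × 0.09266 = 1.635.

1.63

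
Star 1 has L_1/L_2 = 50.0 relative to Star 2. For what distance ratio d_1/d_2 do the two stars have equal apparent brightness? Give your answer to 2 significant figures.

7.1

Equal flux requires L_1/d_1² = L_2/d_2², so d_1/d_2 = √(L_1/L_2)
= √(50.0) = 7.071.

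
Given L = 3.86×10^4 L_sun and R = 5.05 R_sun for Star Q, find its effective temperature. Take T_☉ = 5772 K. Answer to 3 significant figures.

3.60×10^4 K

T/T_☉ = (L/L_☉)^(1/4) / (R/R_☉)^(1/2)
T = 5772 × (3.86×10^4)^(1/4) / √(5.05) = 5772 × 14.02 / 2.247 = 3.600×10^4 K.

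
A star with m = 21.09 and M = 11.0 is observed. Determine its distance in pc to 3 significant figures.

1.04×10^3 pc

m − M = 5 log₁₀(d/10 pc)
21.09 − (11.0) = 10.09 = 5 log₁₀(d/10)
d = 10 × 10^(10.09/5) = 10 × 10^2.018 = 1042 pc.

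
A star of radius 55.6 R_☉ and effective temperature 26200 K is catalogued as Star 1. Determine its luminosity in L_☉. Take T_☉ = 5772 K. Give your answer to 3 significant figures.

L/L_☉ = (R/R_☉)² (T/T_☉)⁴ = (55.6)² × (26200/5772)⁴
       = 3091 × (4.539)⁴ = 3091 × 424.5 = 1.312×10^6.

1.31×10^6 L_☉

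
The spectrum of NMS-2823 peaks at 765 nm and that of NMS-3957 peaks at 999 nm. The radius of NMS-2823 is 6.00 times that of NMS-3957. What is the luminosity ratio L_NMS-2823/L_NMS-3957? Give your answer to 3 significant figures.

105

Wien's law gives T ∝ 1/λ_max, so T_NMS-2823/T_NMS-3957 = λ_NMS-3957/λ_NMS-2823 = 999/765 = 1.306.
Then L ∝ R²T⁴ gives L_NMS-2823/L_NMS-3957 = (6.00)² × (1.306)⁴ = 36.00 × 2.908 = 104.7.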